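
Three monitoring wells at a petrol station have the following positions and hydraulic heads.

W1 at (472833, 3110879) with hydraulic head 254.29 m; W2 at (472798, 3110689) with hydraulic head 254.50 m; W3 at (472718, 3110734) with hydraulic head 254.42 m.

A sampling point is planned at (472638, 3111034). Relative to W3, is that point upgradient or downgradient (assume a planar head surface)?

Differences from W1: to W2 (Δx, Δy, Δh) = (-35, -190, +0.21); to W3 = (-115, -145, +0.13).
Determinant of the coordinate differences = (-35)·(-145) − (-115)·(-190) = -16775.
∂h/∂x = [(+0.21)·(-145) − (+0.13)·(-190)] / -16775 = +0.0003428
∂h/∂y = [(-35)·(+0.13) − (-115)·(+0.21)] / -16775 = -0.001168
Head at (472638, 3111034) = 254.29 + (+0.0003428)·(-195) + (-0.001168)·(155) = 254.04 m.
That is lower than the 254.42 m at W3, so the point is downgradient.

downgradient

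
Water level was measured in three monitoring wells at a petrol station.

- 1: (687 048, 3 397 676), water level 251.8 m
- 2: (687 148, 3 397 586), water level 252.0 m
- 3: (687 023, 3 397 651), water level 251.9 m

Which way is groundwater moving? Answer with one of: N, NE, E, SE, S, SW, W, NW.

N

Differences from 1: to 2 (Δx, Δy, Δh) = (100, -90, +0.2); to 3 = (-25, -25, +0.1).
Determinant of the coordinate differences = 100·(-25) − (-25)·(-90) = -4750.
∂h/∂x = [(+0.2)·(-25) − (+0.1)·(-90)] / -4750 = -0.0008421
∂h/∂y = [100·(+0.1) − (-25)·(+0.2)] / -4750 = -0.003158
Flow = −∇h = (+0.0008421 east, +0.003158 north), which points north.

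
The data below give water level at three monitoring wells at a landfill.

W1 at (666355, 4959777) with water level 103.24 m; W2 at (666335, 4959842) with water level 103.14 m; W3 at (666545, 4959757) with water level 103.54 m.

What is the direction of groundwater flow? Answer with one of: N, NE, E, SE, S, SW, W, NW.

Differences from W1: to W2 (Δx, Δy, Δh) = (-20, 65, -0.10); to W3 = (190, -20, +0.30).
Determinant of the coordinate differences = (-20)·(-20) − 190·65 = -11950.
∂h/∂x = [(-0.10)·(-20) − (+0.30)·65] / -11950 = +0.001464
∂h/∂y = [(-20)·(+0.30) − 190·(-0.10)] / -11950 = -0.001088
Flow = −∇h = (-0.001464 east, +0.001088 north), which points northwest.

NW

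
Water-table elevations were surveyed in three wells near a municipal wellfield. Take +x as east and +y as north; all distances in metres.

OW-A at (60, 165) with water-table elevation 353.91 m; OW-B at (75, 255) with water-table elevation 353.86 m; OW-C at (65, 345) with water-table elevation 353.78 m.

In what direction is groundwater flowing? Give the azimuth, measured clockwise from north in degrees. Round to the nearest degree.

Taking OW-A as reference: OW-B−OW-A = (15, 90, -0.05); OW-C−OW-A = (5, 180, -0.13).
Determinant of the coordinate differences = 15·180 − 5·90 = 2250.
∂h/∂x = [(-0.05)·180 − (-0.13)·90] / 2250 = +0.001200
∂h/∂y = [15·(-0.13) − 5·(-0.05)] / 2250 = -0.0007556
Flow direction (−∇h) has components (-0.001200 E, +0.0007556 N).
Azimuth = atan2(E, N) = atan2(-0.001200, +0.0007556) = 302.2° ≈ 302°.

302°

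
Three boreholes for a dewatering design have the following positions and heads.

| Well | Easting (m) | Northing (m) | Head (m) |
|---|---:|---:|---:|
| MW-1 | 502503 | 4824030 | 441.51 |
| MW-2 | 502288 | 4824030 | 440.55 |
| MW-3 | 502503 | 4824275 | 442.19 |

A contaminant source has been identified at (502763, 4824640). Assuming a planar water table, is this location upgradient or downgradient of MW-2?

upgradient

∂h/∂x = (440.55 − 441.51) / (502288 − 502503) = +0.004465
∂h/∂y = (442.19 − 441.51) / (4824275 − 4824030) = +0.002776
Head at (502763, 4824640) = 441.51 + (+0.004465)·(260) + (+0.002776)·(610) = 444.36 m.
That is higher than the 440.55 m at MW-2, so the point is upgradient.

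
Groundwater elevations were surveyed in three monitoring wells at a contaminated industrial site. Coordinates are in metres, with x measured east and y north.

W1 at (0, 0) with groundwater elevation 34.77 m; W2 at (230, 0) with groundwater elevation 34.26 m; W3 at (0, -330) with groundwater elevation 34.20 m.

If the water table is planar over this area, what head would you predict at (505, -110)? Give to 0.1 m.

∂h/∂x = (34.26 − 34.77) / (230 − 0) = -0.002217
∂h/∂y = (34.20 − 34.77) / (-330 − 0) = +0.001727
h(505, -110) = 34.77 + (-0.002217)·(505) + (+0.001727)·(-110) = 34.77 -1.120 -0.190 = 33.460 m.

33.5 m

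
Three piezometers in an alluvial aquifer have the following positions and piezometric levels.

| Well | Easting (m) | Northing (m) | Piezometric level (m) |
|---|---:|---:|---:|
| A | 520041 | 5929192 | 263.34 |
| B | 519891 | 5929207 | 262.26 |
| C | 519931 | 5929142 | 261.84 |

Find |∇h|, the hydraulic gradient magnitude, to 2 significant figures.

0.014

Taking A as reference: B−A = (-150, 15, -1.08); C−A = (-110, -50, -1.50).
Determinant of the coordinate differences = (-150)·(-50) − (-110)·15 = 9150.
∂h/∂x = [(-1.08)·(-50) − (-1.50)·15] / 9150 = +0.008361
∂h/∂y = [(-150)·(-1.50) − (-110)·(-1.08)] / 9150 = +0.01161
|∇h| = √(0.008361² + 0.01161²) = 0.01431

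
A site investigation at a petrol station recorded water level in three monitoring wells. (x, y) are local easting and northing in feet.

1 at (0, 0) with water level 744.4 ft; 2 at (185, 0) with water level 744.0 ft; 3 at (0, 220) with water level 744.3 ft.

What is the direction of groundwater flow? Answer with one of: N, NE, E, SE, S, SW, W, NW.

E

∂h/∂x = (744.0 − 744.4) / (185 − 0) = -0.002162
∂h/∂y = (744.3 − 744.4) / (220 − 0) = -0.0004545
Flow = −∇h = (+0.002162 east, +0.0004545 north), which points east.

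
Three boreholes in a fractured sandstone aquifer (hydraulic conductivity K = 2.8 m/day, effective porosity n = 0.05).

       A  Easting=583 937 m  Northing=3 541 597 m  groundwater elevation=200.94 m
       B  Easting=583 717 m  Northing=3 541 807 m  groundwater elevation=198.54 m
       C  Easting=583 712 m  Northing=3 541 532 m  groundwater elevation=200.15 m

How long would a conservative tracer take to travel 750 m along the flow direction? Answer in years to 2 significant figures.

Taking A as reference: B−A = (-220, 210, -2.40); C−A = (-225, -65, -0.79).
Solve a·Δx + b·Δy = Δh: det = (-220)·(-65) − (-225)·210 = 61550.
∂h/∂x = [(-2.40)·(-65) − (-0.79)·210] / 61550 = +0.005230
∂h/∂y = [(-220)·(-0.79) − (-225)·(-2.40)] / 61550 = -0.005950
|∇h| = √(0.005230² + -0.005950²) = 0.007922
Seepage velocity v = K·i/n = 2.8 × 0.007922 / 0.05 = 0.4436 m/day.
t = 750 / 0.4436 = 1691 days = 4.63 years.

4.6 years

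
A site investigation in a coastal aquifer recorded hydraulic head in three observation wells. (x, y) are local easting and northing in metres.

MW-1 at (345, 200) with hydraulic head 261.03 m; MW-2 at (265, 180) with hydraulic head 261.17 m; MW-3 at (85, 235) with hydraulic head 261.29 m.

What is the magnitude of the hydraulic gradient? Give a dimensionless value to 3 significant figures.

Differences from MW-1: to MW-2 (Δx, Δy, Δh) = (-80, -20, +0.14); to MW-3 = (-260, 35, +0.26).
Solve a·Δx + b·Δy = Δh: det = (-80)·35 − (-260)·(-20) = -8000.
∂h/∂x = [(+0.14)·35 − (+0.26)·(-20)] / -8000 = -0.001263
∂h/∂y = [(-80)·(+0.26) − (-260)·(+0.14)] / -8000 = -0.001950
|∇h| = √(-0.001263² + -0.001950²) = 0.002323

0.00232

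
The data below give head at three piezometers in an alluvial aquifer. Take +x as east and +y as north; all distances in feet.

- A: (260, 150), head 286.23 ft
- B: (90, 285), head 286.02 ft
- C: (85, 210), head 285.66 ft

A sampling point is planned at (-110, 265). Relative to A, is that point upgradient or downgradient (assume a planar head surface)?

With h = a·x + b·y + c and A as origin, the differences give:
  (-170)·a + 135·b = -0.21
  (-175)·a + 60·b = -0.57
Eliminate b (×60 and ×135, subtract): 13425·a = 64.350 → a = ∂h/∂x = +0.004793
Back-substitute: b = ∂h/∂y = +0.004480.
Head at (-110, 265) = 286.23 + (+0.004793)·(-370) + (+0.004480)·(115) = 284.97 ft.
That is lower than the 286.23 ft at A, so the point is downgradient.

downgradient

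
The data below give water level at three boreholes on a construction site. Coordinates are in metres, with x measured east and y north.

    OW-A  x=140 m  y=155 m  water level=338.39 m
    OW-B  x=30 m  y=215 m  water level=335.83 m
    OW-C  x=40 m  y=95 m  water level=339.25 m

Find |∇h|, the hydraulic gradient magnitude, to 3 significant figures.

With h = a·x + b·y + c and OW-A as origin, the differences give:
  (-110)·a + 60·b = -2.56
  (-100)·a + (-60)·b = +0.86
Eliminate b (×(-60) and ×60, subtract): 12600·a = 102.000 → a = ∂h/∂x = +0.008095
Back-substitute: b = ∂h/∂y = -0.02783.
|∇h| = √(0.008095² + -0.02783²) = 0.02898

0.0290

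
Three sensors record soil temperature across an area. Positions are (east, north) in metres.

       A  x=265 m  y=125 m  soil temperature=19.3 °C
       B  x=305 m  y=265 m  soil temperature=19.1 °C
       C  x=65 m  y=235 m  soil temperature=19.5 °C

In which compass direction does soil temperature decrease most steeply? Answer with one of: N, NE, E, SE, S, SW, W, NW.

Taking A as reference: B−A = (40, 140, -0.2); C−A = (-200, 110, +0.2).
Solve a·Δx + b·Δy = ΔT: det = 40·110 − (-200)·140 = 32400.
∂T/∂x = [(-0.2)·110 − (+0.2)·140] / 32400 = -0.001543
∂T/∂y = [40·(+0.2) − (-200)·(-0.2)] / 32400 = -0.0009877
Steepest decrease is along −∇f = (+0.001543 E, +0.0009877 N) → northeast.

NE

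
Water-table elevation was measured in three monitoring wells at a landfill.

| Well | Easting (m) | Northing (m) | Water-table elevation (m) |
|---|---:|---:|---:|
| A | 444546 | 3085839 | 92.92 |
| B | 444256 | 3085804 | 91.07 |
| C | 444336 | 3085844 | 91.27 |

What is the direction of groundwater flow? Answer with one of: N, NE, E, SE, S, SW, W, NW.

NW

Taking A as reference: B−A = (-290, -35, -1.85); C−A = (-210, 5, -1.65).
Solve a·Δx + b·Δy = Δh: det = (-290)·5 − (-210)·(-35) = -8800.
∂h/∂x = [(-1.85)·5 − (-1.65)·(-35)] / -8800 = +0.007614
∂h/∂y = [(-290)·(-1.65) − (-210)·(-1.85)] / -8800 = -0.01023
Flow = −∇h = (-0.007614 east, +0.01023 north), which points northwest.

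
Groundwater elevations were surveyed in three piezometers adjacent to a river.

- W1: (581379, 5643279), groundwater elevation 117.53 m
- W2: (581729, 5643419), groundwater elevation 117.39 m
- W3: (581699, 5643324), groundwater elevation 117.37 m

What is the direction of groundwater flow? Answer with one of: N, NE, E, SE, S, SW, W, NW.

SE

Differences from W1: to W2 (Δx, Δy, Δh) = (350, 140, -0.14); to W3 = (320, 45, -0.16).
Determinant of the coordinate differences = 350·45 − 320·140 = -29050.
∂h/∂x = [(-0.14)·45 − (-0.16)·140] / -29050 = -0.0005542
∂h/∂y = [350·(-0.16) − 320·(-0.14)] / -29050 = +0.0003855
Flow = −∇h = (+0.0005542 east, -0.0003855 north), which points southeast.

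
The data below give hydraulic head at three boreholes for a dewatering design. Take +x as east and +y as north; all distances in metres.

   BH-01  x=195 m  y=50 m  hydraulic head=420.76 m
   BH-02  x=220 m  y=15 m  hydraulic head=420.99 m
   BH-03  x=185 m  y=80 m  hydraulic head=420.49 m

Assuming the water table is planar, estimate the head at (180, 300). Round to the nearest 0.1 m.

Differences from BH-01: to BH-02 (Δx, Δy, Δh) = (25, -35, +0.23); to BH-03 = (-10, 30, -0.27).
Solve a·Δx + b·Δy = Δh: det = 25·30 − (-10)·(-35) = 400.
∂h/∂x = [(+0.23)·30 − (-0.27)·(-35)] / 400 = -0.006375
∂h/∂y = [25·(-0.27) − (-10)·(+0.23)] / 400 = -0.01112
h(180, 300) = 420.76 + (-0.006375)·(-15) + (-0.01112)·(250) = 420.76 +0.096 -2.781 = 418.074 m.

418.1 m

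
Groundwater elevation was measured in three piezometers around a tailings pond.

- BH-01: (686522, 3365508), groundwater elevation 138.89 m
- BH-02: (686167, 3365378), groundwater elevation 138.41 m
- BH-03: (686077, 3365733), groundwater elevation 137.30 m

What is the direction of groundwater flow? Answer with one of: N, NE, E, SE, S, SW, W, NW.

Taking BH-01 as reference: BH-02−BH-01 = (-355, -130, -0.48); BH-03−BH-01 = (-445, 225, -1.59).
Solve a·Δx + b·Δy = Δh: det = (-355)·225 − (-445)·(-130) = -137725.
∂h/∂x = [(-0.48)·225 − (-1.59)·(-130)] / -137725 = +0.002285
∂h/∂y = [(-355)·(-1.59) − (-445)·(-0.48)] / -137725 = -0.002547
Flow = −∇h = (-0.002285 east, +0.002547 north), which points northwest.

NW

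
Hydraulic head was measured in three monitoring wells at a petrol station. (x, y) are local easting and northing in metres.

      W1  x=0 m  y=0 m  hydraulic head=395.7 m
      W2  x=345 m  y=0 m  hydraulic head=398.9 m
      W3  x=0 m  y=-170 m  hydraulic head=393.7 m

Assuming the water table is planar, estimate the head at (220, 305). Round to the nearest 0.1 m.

∂h/∂x = (398.9 − 395.7) / (345 − 0) = +0.009275
∂h/∂y = (393.7 − 395.7) / (-170 − 0) = +0.01176
h(220, 305) = 395.7 + (+0.009275)·(220) + (+0.01176)·(305) = 395.7 +2.041 +3.588 = 401.329 m.

401.3 m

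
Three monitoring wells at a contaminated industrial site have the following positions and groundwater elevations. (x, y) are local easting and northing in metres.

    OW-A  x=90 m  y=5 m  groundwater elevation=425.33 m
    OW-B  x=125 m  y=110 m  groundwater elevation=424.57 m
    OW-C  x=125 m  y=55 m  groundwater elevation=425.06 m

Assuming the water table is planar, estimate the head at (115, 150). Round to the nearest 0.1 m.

With h = a·x + b·y + c and OW-A as origin, the differences give:
  35·a + 105·b = -0.76
  35·a + 50·b = -0.27
Eliminate b (×50 and ×105, subtract): -1925·a = -9.650 → a = ∂h/∂x = +0.005013
Back-substitute: b = ∂h/∂y = -0.008909.
h(115, 150) = 425.33 + (+0.005013)·(25) + (-0.008909)·(145) = 425.33 +0.125 -1.292 = 424.164 m.

424.2 m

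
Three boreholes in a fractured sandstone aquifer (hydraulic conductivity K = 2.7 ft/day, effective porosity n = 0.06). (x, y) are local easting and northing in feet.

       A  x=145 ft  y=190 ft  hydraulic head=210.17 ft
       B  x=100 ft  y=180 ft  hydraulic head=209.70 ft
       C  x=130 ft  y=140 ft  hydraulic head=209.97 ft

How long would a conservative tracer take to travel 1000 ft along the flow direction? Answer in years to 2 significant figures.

With h = a·x + b·y + c and A as origin, the differences give:
  (-45)·a + (-10)·b = -0.47
  (-15)·a + (-50)·b = -0.20
Eliminate b (×(-50) and ×(-10), subtract): 2100·a = 21.500 → a = ∂h/∂x = +0.01024
Back-substitute: b = ∂h/∂y = +0.0009286.
|∇h| = √(0.01024² + 0.0009286²) = 0.01028
Seepage velocity v = K·i/n = 2.7 × 0.01028 / 0.06 = 0.4626 ft/day.
t = 1000 / 0.4626 = 2162 days = 5.92 years.

5.9 years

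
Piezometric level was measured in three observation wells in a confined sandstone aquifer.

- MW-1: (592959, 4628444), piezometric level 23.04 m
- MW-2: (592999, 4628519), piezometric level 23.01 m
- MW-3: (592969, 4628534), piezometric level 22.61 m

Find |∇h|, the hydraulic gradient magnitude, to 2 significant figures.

0.012

Differences from MW-1: to MW-2 (Δx, Δy, Δh) = (40, 75, -0.03); to MW-3 = (10, 90, -0.43).
Solve a·Δx + b·Δy = Δh: det = 40·90 − 10·75 = 2850.
∂h/∂x = [(-0.03)·90 − (-0.43)·75] / 2850 = +0.01037
∂h/∂y = [40·(-0.43) − 10·(-0.03)] / 2850 = -0.005930
|∇h| = √(0.01037² + -0.005930²) = 0.01195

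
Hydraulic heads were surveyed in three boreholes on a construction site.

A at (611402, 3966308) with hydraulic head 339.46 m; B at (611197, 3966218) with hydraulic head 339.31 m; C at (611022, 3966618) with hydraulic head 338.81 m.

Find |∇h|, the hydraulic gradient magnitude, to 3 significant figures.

0.00133

Three-point gradient (reference A): Δ to B = (-205, -90, -0.15), Δ to C = (-380, 310, -0.65).
∂h/∂x = +0.001074, ∂h/∂y = -0.0007801 (det = -97750).
|∇h| = √(0.001074² + -0.0007801²) = 0.001327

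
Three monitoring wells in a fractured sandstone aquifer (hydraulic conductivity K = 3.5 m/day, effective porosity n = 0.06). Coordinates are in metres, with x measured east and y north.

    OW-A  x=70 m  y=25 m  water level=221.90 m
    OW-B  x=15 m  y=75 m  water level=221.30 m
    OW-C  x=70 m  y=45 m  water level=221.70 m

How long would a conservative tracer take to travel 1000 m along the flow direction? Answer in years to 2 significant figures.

4.6 years

Taking OW-A as reference: OW-B−OW-A = (-55, 50, -0.60); OW-C−OW-A = (0, 20, -0.20).
Determinant of the coordinate differences = (-55)·20 − 0·50 = -1100.
∂h/∂x = [(-0.60)·20 − (-0.20)·50] / -1100 = +0.001818
∂h/∂y = [(-55)·(-0.20) − 0·(-0.60)] / -1100 = -0.01000
|∇h| = √(0.001818² + -0.01000²) = 0.01016
Seepage velocity v = K·i/n = 3.5 × 0.01016 / 0.06 = 0.5927 m/day.
t = 1000 / 0.5927 = 1687 days = 4.62 years.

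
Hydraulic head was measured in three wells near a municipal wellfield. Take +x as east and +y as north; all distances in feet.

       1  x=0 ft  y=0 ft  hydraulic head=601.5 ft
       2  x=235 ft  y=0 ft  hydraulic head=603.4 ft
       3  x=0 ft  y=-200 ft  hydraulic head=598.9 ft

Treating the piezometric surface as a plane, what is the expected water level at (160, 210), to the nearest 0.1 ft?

∂h/∂x = (603.4 − 601.5) / (235 − 0) = +0.008085
∂h/∂y = (598.9 − 601.5) / (-200 − 0) = +0.01300
h(160, 210) = 601.5 + (+0.008085)·(160) + (+0.01300)·(210) = 601.5 +1.294 +2.730 = 605.524 ft.

605.5 ft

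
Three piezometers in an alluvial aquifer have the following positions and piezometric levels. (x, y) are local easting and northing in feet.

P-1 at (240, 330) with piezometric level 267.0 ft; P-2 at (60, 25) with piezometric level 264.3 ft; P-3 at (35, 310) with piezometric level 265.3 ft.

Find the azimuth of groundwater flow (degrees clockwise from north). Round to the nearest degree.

242°

Differences from P-1: to P-2 (Δx, Δy, Δh) = (-180, -305, -2.7); to P-3 = (-205, -20, -1.7).
Determinant of the coordinate differences = (-180)·(-20) − (-205)·(-305) = -58925.
∂h/∂x = [(-2.7)·(-20) − (-1.7)·(-305)] / -58925 = +0.007883
∂h/∂y = [(-180)·(-1.7) − (-205)·(-2.7)] / -58925 = +0.004200
Flow direction (−∇h) has components (-0.007883 E, -0.004200 N).
Azimuth = atan2(E, N) = atan2(-0.007883, -0.004200) = 241.9° ≈ 242°.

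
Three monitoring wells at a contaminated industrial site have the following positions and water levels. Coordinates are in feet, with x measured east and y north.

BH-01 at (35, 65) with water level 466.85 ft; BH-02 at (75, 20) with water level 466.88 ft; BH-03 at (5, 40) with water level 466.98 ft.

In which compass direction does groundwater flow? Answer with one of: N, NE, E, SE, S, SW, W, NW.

Taking BH-01 as reference: BH-02−BH-01 = (40, -45, +0.03); BH-03−BH-01 = (-30, -25, +0.13).
Determinant of the coordinate differences = 40·(-25) − (-30)·(-45) = -2350.
∂h/∂x = [(+0.03)·(-25) − (+0.13)·(-45)] / -2350 = -0.002170
∂h/∂y = [40·(+0.13) − (-30)·(+0.03)] / -2350 = -0.002596
Flow = −∇h = (+0.002170 east, +0.002596 north), which points northeast.

NE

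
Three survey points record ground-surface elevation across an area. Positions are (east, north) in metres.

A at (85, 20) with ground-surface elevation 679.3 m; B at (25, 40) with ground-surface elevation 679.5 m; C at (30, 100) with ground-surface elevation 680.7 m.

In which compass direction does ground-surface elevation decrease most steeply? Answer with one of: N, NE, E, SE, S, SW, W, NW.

Three-point gradient (reference A): Δ to B = (-60, 20, +0.2), Δ to C = (-55, 80, +1.4).
∂z/∂x = +0.003243, ∂z/∂y = +0.01973 (det = -3700).
Steepest decrease is along −∇f = (-0.003243 E, -0.01973 N) → south.

S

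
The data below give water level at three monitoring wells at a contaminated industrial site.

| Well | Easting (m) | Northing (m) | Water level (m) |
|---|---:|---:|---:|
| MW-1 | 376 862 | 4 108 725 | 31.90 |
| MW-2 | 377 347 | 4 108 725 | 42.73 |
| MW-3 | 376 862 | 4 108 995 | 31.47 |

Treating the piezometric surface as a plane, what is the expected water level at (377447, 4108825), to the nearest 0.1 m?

44.8 m

∂h/∂x = (42.73 − 31.90) / (377347 − 376862) = +0.02233
∂h/∂y = (31.47 − 31.90) / (4108995 − 4108725) = -0.001593
h(377447, 4108825) = 31.90 + (+0.02233)·(585) + (-0.001593)·(100) = 31.90 +13.063 -0.159 = 44.804 m.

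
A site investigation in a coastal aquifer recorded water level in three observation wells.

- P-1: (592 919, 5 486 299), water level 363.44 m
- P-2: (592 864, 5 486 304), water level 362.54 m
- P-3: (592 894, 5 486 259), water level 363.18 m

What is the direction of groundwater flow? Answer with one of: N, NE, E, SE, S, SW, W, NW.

W

Differences from P-1: to P-2 (Δx, Δy, Δh) = (-55, 5, -0.90); to P-3 = (-25, -40, -0.26).
Determinant of the coordinate differences = (-55)·(-40) − (-25)·5 = 2325.
∂h/∂x = [(-0.90)·(-40) − (-0.26)·5] / 2325 = +0.01604
∂h/∂y = [(-55)·(-0.26) − (-25)·(-0.90)] / 2325 = -0.003527
Flow = −∇h = (-0.01604 east, +0.003527 north), which points west.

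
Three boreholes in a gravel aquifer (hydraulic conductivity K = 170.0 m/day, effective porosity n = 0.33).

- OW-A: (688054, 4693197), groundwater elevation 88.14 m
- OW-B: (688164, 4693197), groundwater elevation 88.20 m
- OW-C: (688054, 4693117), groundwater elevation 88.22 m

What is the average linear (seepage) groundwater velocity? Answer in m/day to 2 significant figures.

0.59 m/day

∂h/∂x = (88.20 − 88.14) / (688164 − 688054) = +0.0005455
∂h/∂y = (88.22 − 88.14) / (4693117 − 4693197) = -0.0010000
|∇h| = √(0.0005455² + -0.0010000²) = 0.001139
Seepage velocity v = K·i/n = 170.0 × 0.001139 / 0.33 = 0.5868 m/day.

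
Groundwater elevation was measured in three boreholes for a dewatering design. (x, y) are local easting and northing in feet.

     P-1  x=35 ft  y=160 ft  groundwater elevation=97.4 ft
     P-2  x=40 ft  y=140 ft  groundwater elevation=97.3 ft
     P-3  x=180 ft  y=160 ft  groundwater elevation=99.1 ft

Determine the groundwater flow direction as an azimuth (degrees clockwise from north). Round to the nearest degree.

Taking P-1 as reference: P-2−P-1 = (5, -20, -0.1); P-3−P-1 = (145, 0, +1.7).
Determinant of the coordinate differences = 5·0 − 145·(-20) = 2900.
∂h/∂x = [(-0.1)·0 − (+1.7)·(-20)] / 2900 = +0.01172
∂h/∂y = [5·(+1.7) − 145·(-0.1)] / 2900 = +0.007931
Flow direction (−∇h) has components (-0.01172 E, -0.007931 N).
Azimuth = atan2(E, N) = atan2(-0.01172, -0.007931) = 235.9° ≈ 236°.

236°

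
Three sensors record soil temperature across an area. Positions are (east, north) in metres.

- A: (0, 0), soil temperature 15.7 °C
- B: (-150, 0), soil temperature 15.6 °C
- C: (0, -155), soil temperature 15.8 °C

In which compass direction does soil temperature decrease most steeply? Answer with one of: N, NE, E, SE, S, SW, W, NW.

∂T/∂x = (15.6 − 15.7) / (-150 − 0) = +0.0006667
∂T/∂y = (15.8 − 15.7) / (-155 − 0) = -0.0006452
Steepest decrease is along −∇f = (-0.0006667 E, +0.0006452 N) → northwest.

NW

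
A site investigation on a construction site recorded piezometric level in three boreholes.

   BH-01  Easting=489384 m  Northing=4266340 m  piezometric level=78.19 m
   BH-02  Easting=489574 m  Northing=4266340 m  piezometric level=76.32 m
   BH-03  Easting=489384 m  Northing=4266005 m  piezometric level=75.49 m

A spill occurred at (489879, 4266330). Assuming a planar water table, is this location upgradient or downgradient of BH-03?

downgradient

∂h/∂x = (76.32 − 78.19) / (489574 − 489384) = -0.009842
∂h/∂y = (75.49 − 78.19) / (4266005 − 4266340) = +0.008060
Head at (489879, 4266330) = 78.19 + (-0.009842)·(495) + (+0.008060)·(-10) = 73.24 m.
That is lower than the 75.49 m at BH-03, so the point is downgradient.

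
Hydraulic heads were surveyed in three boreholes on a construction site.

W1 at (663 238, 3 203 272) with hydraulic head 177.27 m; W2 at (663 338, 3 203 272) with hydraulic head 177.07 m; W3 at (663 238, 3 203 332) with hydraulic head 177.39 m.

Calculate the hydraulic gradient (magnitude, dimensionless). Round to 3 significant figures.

0.00283

∂h/∂x = (177.07 − 177.27) / (663338 − 663238) = -0.002000
∂h/∂y = (177.39 − 177.27) / (3203332 − 3203272) = +0.002000
|∇h| = √(-0.002000² + 0.002000²) = 0.002828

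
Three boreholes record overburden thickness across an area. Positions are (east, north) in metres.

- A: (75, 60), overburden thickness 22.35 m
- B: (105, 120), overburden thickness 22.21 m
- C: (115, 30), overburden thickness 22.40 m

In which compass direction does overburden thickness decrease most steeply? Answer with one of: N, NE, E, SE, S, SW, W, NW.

N

Taking A as reference: B−A = (30, 60, -0.14); C−A = (40, -30, +0.05).
Determinant of the coordinate differences = 30·(-30) − 40·60 = -3300.
∂d/∂x = [(-0.14)·(-30) − (+0.05)·60] / -3300 = -0.0003636
∂d/∂y = [30·(+0.05) − 40·(-0.14)] / -3300 = -0.002152
Steepest decrease is along −∇f = (+0.0003636 E, +0.002152 N) → north.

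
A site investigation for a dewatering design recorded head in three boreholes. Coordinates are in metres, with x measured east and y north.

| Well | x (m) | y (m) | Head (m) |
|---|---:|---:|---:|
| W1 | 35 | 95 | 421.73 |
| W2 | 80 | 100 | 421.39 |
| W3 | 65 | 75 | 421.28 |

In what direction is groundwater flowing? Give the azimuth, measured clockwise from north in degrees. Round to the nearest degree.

138°

Three-point gradient (reference W1): Δ to W2 = (45, 5, -0.34), Δ to W3 = (30, -20, -0.45).
∂h/∂x = -0.008619, ∂h/∂y = +0.009571 (det = -1050).
Flow direction (−∇h) has components (+0.008619 E, -0.009571 N).
Azimuth = atan2(E, N) = atan2(+0.008619, -0.009571) = 138.0° ≈ 138°.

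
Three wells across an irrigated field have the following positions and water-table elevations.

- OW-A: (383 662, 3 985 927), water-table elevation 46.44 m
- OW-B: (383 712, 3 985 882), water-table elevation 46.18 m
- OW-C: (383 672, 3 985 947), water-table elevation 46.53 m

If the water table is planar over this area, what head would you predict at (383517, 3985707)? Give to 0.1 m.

45.5 m

Three-point gradient (reference OW-A): Δ to OW-B = (50, -45, -0.26), Δ to OW-C = (10, 20, +0.09).
∂h/∂x = -0.0007931, ∂h/∂y = +0.004897 (det = 1450).
h(383517, 3985707) = 46.44 + (-0.0007931)·(-145) + (+0.004897)·(-220) = 46.44 +0.115 -1.077 = 45.478 m.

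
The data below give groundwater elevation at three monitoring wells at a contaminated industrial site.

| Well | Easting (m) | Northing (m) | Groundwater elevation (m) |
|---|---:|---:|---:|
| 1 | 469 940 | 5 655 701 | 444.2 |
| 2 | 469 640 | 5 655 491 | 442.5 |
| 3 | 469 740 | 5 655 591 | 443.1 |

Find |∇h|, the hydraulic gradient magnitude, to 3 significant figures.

0.00501

Taking 1 as reference: 2−1 = (-300, -210, -1.7); 3−1 = (-200, -110, -1.1).
Solve a·Δx + b·Δy = Δh: det = (-300)·(-110) − (-200)·(-210) = -9000.
∂h/∂x = [(-1.7)·(-110) − (-1.1)·(-210)] / -9000 = +0.004889
∂h/∂y = [(-300)·(-1.1) − (-200)·(-1.7)] / -9000 = +0.001111
|∇h| = √(0.004889² + 0.001111²) = 0.005014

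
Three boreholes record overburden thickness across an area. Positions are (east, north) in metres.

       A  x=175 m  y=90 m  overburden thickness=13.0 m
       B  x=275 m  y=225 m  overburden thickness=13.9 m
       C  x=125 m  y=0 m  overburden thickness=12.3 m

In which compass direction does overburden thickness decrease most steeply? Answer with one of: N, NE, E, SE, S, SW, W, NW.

SE

Three-point gradient (reference A): Δ to B = (100, 135, +0.9), Δ to C = (-50, -90, -0.7).
∂d/∂x = -0.006000, ∂d/∂y = +0.01111 (det = -2250).
Steepest decrease is along −∇f = (+0.006000 E, -0.01111 N) → southeast.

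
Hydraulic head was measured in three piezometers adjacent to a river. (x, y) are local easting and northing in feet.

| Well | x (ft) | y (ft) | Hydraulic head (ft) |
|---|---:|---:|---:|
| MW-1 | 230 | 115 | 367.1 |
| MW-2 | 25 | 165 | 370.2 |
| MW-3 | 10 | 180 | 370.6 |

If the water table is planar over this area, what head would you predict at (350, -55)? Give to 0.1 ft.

363.1 ft

Differences from MW-1: to MW-2 (Δx, Δy, Δh) = (-205, 50, +3.1); to MW-3 = (-220, 65, +3.5).
Solve a·Δx + b·Δy = Δh: det = (-205)·65 − (-220)·50 = -2325.
∂h/∂x = [(+3.1)·65 − (+3.5)·50] / -2325 = -0.01140
∂h/∂y = [(-205)·(+3.5) − (-220)·(+3.1)] / -2325 = +0.01527
h(350, -55) = 367.1 + (-0.01140)·(120) + (+0.01527)·(-170) = 367.1 -1.368 -2.596 = 363.137 ft.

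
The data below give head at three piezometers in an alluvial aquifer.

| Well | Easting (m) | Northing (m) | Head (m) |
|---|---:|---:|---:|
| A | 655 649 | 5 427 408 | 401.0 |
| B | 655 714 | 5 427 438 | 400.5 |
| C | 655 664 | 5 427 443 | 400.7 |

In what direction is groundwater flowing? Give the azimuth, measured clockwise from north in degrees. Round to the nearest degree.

Taking A as reference: B−A = (65, 30, -0.5); C−A = (15, 35, -0.3).
Solve a·Δx + b·Δy = Δh: det = 65·35 − 15·30 = 1825.
∂h/∂x = [(-0.5)·35 − (-0.3)·30] / 1825 = -0.004658
∂h/∂y = [65·(-0.3) − 15·(-0.5)] / 1825 = -0.006575
Flow direction (−∇h) has components (+0.004658 E, +0.006575 N).
Azimuth = atan2(E, N) = atan2(+0.004658, +0.006575) = 35.3° ≈ 035°.

035°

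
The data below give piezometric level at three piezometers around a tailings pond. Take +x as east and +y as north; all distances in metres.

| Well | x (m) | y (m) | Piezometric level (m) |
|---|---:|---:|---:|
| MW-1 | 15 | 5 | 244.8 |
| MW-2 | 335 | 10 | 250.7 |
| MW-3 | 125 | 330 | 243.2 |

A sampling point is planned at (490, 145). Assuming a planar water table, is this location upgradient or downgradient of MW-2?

upgradient

Taking MW-1 as reference: MW-2−MW-1 = (320, 5, +5.9); MW-3−MW-1 = (110, 325, -1.6).
Determinant of the coordinate differences = 320·325 − 110·5 = 103450.
∂h/∂x = [(+5.9)·325 − (-1.6)·5] / 103450 = +0.01861
∂h/∂y = [320·(-1.6) − 110·(+5.9)] / 103450 = -0.01122
Head at (490, 145) = 244.8 + (+0.01861)·(475) + (-0.01122)·(140) = 252.07 m.
That is higher than the 250.7 m at MW-2, so the point is upgradient.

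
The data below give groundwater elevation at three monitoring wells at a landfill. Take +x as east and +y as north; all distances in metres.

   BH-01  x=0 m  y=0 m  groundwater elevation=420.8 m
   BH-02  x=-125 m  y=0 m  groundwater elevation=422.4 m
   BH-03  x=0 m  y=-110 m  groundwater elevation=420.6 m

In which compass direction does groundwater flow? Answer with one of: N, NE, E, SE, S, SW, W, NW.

∂h/∂x = (422.4 − 420.8) / (-125 − 0) = -0.01280
∂h/∂y = (420.6 − 420.8) / (-110 − 0) = +0.001818
Flow = −∇h = (+0.01280 east, -0.001818 north), which points east.

E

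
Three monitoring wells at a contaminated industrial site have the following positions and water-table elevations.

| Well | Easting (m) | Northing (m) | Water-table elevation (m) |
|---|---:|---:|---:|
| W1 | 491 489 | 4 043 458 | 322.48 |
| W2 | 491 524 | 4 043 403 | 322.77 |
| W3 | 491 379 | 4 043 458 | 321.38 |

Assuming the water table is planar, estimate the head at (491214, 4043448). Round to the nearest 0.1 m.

319.7 m

With h = a·x + b·y + c and W1 as origin, the differences give:
  35·a + (-55)·b = +0.29
  (-110)·a + 0·b = -1.10
Eliminate b (×0 and ×(-55), subtract): -6050·a = -60.500 → a = ∂h/∂x = +0.01000
Back-substitute: b = ∂h/∂y = +0.001091.
h(491214, 4043448) = 322.48 + (+0.01000)·(-275) + (+0.001091)·(-10) = 322.48 -2.750 -0.011 = 319.719 m.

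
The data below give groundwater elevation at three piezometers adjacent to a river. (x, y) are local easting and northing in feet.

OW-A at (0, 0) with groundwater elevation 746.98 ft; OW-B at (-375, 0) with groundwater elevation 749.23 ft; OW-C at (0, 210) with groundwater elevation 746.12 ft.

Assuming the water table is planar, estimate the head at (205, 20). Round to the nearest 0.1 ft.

745.7 ft

∂h/∂x = (749.23 − 746.98) / (-375 − 0) = -0.006000
∂h/∂y = (746.12 − 746.98) / (210 − 0) = -0.004095
h(205, 20) = 746.98 + (-0.006000)·(205) + (-0.004095)·(20) = 746.98 -1.230 -0.082 = 745.668 ft.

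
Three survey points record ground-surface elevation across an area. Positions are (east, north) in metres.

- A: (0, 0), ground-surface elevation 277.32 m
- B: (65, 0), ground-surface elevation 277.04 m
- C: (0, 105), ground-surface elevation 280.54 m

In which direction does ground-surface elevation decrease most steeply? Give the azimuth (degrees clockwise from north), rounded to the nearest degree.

∂z/∂x = (277.04 − 277.32) / (65 − 0) = -0.004308
∂z/∂y = (280.54 − 277.32) / (105 − 0) = +0.03067
Steepest decrease is along −∇f: components (+0.004308 E, -0.03067 N).
Azimuth = atan2(+0.004308, -0.03067) = 172.0° ≈ 172°.

172°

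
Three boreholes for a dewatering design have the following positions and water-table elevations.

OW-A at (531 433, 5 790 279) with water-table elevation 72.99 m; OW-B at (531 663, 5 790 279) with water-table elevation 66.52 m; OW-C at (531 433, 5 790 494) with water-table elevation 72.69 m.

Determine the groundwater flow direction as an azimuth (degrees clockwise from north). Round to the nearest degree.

087°

∂h/∂x = (66.52 − 72.99) / (531663 − 531433) = -0.02813
∂h/∂y = (72.69 − 72.99) / (5790494 − 5790279) = -0.001395
Flow direction (−∇h) has components (+0.02813 E, +0.001395 N).
Azimuth = atan2(E, N) = atan2(+0.02813, +0.001395) = 87.2° ≈ 087°.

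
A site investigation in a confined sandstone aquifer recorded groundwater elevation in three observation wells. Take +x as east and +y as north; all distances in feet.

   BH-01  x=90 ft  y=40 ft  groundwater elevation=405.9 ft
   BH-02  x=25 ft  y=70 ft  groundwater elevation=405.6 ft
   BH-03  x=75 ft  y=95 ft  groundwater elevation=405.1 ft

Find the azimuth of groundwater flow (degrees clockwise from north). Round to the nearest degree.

Taking BH-01 as reference: BH-02−BH-01 = (-65, 30, -0.3); BH-03−BH-01 = (-15, 55, -0.8).
Determinant of the coordinate differences = (-65)·55 − (-15)·30 = -3125.
∂h/∂x = [(-0.3)·55 − (-0.8)·30] / -3125 = -0.002400
∂h/∂y = [(-65)·(-0.8) − (-15)·(-0.3)] / -3125 = -0.01520
Flow direction (−∇h) has components (+0.002400 E, +0.01520 N).
Azimuth = atan2(E, N) = atan2(+0.002400, +0.01520) = 9.0° ≈ 009°.

009°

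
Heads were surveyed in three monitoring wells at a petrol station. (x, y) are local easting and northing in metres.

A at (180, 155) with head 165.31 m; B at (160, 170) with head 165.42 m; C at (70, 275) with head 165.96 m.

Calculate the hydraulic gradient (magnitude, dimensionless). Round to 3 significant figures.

Differences from A: to B (Δx, Δy, Δh) = (-20, 15, +0.11); to C = (-110, 120, +0.65).
Solve a·Δx + b·Δy = Δh: det = (-20)·120 − (-110)·15 = -750.
∂h/∂x = [(+0.11)·120 − (+0.65)·15] / -750 = -0.004600
∂h/∂y = [(-20)·(+0.65) − (-110)·(+0.11)] / -750 = +0.001200
|∇h| = √(-0.004600² + 0.001200²) = 0.004754

0.00475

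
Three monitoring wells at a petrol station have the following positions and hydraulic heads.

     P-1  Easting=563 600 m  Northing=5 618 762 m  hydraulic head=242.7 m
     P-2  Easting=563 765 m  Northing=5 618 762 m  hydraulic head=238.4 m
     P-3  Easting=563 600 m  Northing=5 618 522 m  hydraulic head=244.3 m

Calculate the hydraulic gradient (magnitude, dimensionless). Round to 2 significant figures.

∂h/∂x = (238.4 − 242.7) / (563765 − 563600) = -0.02606
∂h/∂y = (244.3 − 242.7) / (5618522 − 5618762) = -0.006667
|∇h| = √(-0.02606² + -0.006667²) = 0.0269

0.027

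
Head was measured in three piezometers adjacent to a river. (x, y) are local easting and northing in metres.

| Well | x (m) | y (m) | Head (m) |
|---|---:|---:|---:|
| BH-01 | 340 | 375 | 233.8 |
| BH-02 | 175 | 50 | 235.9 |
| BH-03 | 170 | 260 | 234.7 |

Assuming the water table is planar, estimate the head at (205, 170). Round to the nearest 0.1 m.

Differences from BH-01: to BH-02 (Δx, Δy, Δh) = (-165, -325, +2.1); to BH-03 = (-170, -115, +0.9).
Determinant of the coordinate differences = (-165)·(-115) − (-170)·(-325) = -36275.
∂h/∂x = [(+2.1)·(-115) − (+0.9)·(-325)] / -36275 = -0.001406
∂h/∂y = [(-165)·(+0.9) − (-170)·(+2.1)] / -36275 = -0.005748
h(205, 170) = 233.8 + (-0.001406)·(-135) + (-0.005748)·(-205) = 233.8 +0.190 +1.178 = 235.168 m.

235.2 m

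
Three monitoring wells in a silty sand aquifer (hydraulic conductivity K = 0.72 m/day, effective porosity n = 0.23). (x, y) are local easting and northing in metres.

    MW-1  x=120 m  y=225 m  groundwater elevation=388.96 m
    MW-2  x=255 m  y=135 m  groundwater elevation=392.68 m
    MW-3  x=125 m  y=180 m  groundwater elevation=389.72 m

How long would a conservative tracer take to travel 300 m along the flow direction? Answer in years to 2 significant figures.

Taking MW-1 as reference: MW-2−MW-1 = (135, -90, +3.72); MW-3−MW-1 = (5, -45, +0.76).
Solve a·Δx + b·Δy = Δh: det = 135·(-45) − 5·(-90) = -5625.
∂h/∂x = [(+3.72)·(-45) − (+0.76)·(-90)] / -5625 = +0.01760
∂h/∂y = [135·(+0.76) − 5·(+3.72)] / -5625 = -0.01493
|∇h| = √(0.01760² + -0.01493²) = 0.02308
Seepage velocity v = K·i/n = 0.72 × 0.02308 / 0.23 = 0.07225 m/day.
t = 300 / 0.07225 = 4152 days = 11.4 years.

11 years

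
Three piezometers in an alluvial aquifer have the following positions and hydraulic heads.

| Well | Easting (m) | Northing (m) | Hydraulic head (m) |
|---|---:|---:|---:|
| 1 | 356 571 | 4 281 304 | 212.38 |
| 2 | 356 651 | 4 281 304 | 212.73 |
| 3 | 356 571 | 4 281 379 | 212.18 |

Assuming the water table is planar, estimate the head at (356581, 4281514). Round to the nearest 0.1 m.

211.9 m

∂h/∂x = (212.73 − 212.38) / (356651 − 356571) = +0.004375
∂h/∂y = (212.18 − 212.38) / (4281379 − 4281304) = -0.002667
h(356581, 4281514) = 212.38 + (+0.004375)·(10) + (-0.002667)·(210) = 212.38 +0.044 -0.560 = 211.864 m.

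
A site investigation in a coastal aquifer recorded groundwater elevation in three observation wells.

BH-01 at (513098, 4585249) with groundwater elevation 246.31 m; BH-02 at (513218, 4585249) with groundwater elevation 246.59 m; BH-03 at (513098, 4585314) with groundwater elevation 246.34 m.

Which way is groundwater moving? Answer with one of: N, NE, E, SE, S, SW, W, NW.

W

∂h/∂x = (246.59 − 246.31) / (513218 − 513098) = +0.002333
∂h/∂y = (246.34 − 246.31) / (4585314 − 4585249) = +0.0004615
Flow = −∇h = (-0.002333 east, -0.0004615 north), which points west.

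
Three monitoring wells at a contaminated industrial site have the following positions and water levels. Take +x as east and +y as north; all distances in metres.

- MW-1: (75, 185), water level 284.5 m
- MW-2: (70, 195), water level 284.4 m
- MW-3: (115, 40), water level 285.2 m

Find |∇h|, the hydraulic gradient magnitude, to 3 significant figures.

Taking MW-1 as reference: MW-2−MW-1 = (-5, 10, -0.1); MW-3−MW-1 = (40, -145, +0.7).
Determinant of the coordinate differences = (-5)·(-145) − 40·10 = 325.
∂h/∂x = [(-0.1)·(-145) − (+0.7)·10] / 325 = +0.02308
∂h/∂y = [(-5)·(+0.7) − 40·(-0.1)] / 325 = +0.001538
|∇h| = √(0.02308² + 0.001538²) = 0.02313

0.0231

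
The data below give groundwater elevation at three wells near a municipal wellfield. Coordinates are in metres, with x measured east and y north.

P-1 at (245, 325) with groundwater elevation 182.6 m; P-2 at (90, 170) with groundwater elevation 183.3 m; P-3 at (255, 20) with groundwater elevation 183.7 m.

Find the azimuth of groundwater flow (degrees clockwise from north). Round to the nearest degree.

014°

Differences from P-1: to P-2 (Δx, Δy, Δh) = (-155, -155, +0.7); to P-3 = (10, -305, +1.1).
Determinant of the coordinate differences = (-155)·(-305) − 10·(-155) = 48825.
∂h/∂x = [(+0.7)·(-305) − (+1.1)·(-155)] / 48825 = -0.0008807
∂h/∂y = [(-155)·(+1.1) − 10·(+0.7)] / 48825 = -0.003635
Flow direction (−∇h) has components (+0.0008807 E, +0.003635 N).
Azimuth = atan2(E, N) = atan2(+0.0008807, +0.003635) = 13.6° ≈ 014°.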